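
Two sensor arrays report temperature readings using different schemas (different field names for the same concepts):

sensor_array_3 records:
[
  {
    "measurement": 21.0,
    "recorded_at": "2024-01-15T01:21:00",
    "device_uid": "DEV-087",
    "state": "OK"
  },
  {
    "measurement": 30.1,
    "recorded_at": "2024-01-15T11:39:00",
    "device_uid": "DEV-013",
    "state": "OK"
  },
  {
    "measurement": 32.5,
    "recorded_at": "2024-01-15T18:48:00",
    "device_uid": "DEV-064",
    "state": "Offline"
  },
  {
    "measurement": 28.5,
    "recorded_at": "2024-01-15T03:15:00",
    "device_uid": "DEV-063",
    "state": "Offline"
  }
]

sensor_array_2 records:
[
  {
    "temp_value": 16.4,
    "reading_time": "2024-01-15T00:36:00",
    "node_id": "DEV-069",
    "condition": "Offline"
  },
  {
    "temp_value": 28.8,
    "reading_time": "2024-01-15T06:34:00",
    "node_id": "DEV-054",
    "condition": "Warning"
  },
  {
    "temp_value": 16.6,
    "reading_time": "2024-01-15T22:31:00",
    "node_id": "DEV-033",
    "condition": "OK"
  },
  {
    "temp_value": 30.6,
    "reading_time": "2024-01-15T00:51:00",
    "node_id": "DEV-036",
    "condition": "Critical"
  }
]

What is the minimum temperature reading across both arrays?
16.4

Schema mapping: "measurement" (sensor_array_3) = "temp_value" (sensor_array_2) = temperature reading

Minimum in sensor_array_3: 21.0
Minimum in sensor_array_2: 16.4

Overall minimum: min(21.0, 16.4) = 16.4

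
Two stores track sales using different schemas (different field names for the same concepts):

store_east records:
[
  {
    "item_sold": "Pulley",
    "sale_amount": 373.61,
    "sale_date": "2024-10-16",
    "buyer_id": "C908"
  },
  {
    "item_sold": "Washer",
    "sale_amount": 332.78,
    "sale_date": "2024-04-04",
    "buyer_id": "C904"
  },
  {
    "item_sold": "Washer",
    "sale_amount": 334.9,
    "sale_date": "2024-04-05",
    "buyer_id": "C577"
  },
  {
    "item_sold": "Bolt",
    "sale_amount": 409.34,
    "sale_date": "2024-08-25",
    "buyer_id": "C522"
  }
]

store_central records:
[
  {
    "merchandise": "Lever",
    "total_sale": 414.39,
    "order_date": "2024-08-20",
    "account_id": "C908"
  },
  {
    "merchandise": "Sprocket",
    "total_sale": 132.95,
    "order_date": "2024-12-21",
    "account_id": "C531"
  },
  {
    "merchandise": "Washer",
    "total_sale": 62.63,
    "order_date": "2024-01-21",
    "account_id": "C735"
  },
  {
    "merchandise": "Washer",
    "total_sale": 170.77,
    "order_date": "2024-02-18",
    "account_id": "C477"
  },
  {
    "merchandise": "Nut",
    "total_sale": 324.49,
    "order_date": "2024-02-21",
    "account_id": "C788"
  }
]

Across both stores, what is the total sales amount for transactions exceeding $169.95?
2360.28

Schema mapping: "sale_amount" (store_east) = "total_sale" (store_central) = sale amount

Sum of sales > $169.95 in store_east: 1450.63
Sum of sales > $169.95 in store_central: 909.65

Total: 1450.63 + 909.65 = 2360.28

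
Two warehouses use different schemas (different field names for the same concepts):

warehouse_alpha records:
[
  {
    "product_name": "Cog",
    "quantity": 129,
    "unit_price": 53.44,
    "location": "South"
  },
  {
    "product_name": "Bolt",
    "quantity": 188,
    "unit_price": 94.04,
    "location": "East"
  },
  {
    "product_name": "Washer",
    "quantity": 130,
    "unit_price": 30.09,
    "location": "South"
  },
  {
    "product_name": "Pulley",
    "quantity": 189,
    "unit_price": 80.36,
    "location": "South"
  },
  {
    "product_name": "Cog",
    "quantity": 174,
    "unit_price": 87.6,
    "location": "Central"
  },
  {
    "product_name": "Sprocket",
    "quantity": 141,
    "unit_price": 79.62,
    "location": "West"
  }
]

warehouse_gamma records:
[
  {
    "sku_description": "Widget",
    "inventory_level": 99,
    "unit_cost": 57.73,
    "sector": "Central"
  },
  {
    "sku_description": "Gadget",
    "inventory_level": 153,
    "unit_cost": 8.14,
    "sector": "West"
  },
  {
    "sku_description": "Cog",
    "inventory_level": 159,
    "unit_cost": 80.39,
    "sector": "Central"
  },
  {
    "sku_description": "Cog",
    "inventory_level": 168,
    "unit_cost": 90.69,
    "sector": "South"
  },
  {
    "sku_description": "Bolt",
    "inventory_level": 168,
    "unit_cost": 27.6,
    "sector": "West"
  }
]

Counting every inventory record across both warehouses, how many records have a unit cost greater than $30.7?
8

Schema mapping: "unit_price" (warehouse_alpha) = "unit_cost" (warehouse_gamma) = unit cost

Records > $30.7 in warehouse_alpha: 5
Records > $30.7 in warehouse_gamma: 3

Total count: 5 + 3 = 8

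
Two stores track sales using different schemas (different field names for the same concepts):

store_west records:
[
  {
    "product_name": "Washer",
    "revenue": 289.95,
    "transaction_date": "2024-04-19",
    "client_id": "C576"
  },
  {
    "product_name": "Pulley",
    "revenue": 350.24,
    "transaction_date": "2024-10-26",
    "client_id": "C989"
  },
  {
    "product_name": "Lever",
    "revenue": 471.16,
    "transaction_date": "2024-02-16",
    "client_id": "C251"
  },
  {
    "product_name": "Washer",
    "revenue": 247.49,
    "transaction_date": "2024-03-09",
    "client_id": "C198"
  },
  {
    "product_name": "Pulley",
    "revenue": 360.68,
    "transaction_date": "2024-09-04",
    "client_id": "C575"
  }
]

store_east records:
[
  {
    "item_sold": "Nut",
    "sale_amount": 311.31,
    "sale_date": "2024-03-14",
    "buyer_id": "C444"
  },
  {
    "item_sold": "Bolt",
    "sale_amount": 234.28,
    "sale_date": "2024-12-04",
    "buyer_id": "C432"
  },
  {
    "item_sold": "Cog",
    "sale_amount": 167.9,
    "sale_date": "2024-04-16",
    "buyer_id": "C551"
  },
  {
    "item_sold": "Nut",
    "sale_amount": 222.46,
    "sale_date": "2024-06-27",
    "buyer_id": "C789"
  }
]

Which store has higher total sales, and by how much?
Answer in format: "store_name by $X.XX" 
store_west by $783.57

Schema mapping: "revenue" (store_west) = "sale_amount" (store_east) = sale amount

Total for store_west: 1719.52
Total for store_east: 935.95

Difference: |1719.52 - 935.95| = 783.57
store_west has higher sales by $783.57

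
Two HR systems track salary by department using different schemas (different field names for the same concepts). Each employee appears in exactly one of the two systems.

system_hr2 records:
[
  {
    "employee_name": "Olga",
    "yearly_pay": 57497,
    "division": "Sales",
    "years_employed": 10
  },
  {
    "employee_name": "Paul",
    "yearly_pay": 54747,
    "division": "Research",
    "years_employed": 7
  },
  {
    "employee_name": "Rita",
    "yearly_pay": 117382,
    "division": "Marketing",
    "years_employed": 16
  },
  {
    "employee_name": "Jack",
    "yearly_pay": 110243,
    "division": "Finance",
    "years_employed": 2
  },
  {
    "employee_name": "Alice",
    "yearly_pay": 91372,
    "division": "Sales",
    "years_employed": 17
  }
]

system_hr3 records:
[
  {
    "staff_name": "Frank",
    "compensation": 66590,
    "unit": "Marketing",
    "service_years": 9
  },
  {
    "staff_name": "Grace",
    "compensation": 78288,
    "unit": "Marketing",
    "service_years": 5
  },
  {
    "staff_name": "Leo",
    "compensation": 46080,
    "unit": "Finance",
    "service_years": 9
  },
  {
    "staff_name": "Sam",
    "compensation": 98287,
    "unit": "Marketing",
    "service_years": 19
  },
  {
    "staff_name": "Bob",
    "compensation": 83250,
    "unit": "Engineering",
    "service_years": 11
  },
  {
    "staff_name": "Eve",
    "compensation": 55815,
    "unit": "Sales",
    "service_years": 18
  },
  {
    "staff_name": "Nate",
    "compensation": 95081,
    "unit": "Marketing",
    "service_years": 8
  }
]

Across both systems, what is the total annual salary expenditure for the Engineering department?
83250

Schema mappings:
- "division" (system_hr2) = "unit" (system_hr3) = department
- "yearly_pay" (system_hr2) = "compensation" (system_hr3) = salary

Engineering salaries from system_hr2: 0
Engineering salaries from system_hr3: 83250

Total: 0 + 83250 = 83250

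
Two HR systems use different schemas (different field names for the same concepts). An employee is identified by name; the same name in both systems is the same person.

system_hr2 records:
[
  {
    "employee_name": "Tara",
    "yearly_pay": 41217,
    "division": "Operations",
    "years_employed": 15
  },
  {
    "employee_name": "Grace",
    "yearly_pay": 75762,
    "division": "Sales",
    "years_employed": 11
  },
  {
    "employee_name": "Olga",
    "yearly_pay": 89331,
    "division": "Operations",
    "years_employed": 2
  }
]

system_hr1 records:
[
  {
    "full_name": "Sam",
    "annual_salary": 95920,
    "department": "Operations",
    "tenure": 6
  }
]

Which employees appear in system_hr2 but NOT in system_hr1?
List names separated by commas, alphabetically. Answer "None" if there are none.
Grace, Olga, Tara

Schema mapping: "employee_name" (system_hr2) = "full_name" (system_hr1) = employee name

Names in system_hr2: ['Grace', 'Olga', 'Tara']
Names in system_hr1: ['Sam']

In system_hr2 but not system_hr1: ['Grace', 'Olga', 'Tara']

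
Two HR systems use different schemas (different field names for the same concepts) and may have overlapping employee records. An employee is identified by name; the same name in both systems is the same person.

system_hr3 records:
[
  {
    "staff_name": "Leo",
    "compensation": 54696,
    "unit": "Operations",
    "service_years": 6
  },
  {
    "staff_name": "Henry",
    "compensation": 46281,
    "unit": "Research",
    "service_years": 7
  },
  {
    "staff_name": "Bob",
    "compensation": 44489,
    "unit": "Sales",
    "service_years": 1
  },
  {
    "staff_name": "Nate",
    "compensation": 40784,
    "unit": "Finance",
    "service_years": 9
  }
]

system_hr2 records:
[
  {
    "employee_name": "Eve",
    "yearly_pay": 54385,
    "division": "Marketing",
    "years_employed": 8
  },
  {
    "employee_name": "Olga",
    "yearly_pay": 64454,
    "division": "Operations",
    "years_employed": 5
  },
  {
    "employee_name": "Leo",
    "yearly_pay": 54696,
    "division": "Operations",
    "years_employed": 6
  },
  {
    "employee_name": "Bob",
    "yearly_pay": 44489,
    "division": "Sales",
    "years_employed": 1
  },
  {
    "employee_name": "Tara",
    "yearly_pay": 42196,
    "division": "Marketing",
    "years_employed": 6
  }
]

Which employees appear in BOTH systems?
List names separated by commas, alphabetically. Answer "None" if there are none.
Bob, Leo

Schema mapping: "staff_name" (system_hr3) = "employee_name" (system_hr2) = employee name

Names in system_hr3: ['Bob', 'Henry', 'Leo', 'Nate']
Names in system_hr2: ['Bob', 'Eve', 'Leo', 'Olga', 'Tara']

Intersection: ['Bob', 'Leo']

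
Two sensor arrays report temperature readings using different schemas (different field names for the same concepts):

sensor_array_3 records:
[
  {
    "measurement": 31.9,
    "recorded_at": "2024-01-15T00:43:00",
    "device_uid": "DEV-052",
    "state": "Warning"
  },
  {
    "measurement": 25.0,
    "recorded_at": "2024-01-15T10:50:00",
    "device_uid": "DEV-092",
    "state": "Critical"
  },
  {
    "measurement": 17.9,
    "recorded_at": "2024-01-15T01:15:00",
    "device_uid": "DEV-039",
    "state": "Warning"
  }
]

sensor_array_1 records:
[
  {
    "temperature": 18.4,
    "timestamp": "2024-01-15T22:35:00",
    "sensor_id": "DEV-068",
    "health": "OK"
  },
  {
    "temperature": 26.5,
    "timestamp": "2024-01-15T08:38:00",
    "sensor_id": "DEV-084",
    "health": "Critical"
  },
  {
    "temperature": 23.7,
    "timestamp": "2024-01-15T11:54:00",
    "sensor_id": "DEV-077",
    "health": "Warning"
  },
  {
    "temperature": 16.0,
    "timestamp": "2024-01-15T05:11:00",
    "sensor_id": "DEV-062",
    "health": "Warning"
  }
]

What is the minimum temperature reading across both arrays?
16.0

Schema mapping: "measurement" (sensor_array_3) = "temperature" (sensor_array_1) = temperature reading

Minimum in sensor_array_3: 17.9
Minimum in sensor_array_1: 16.0

Overall minimum: min(17.9, 16.0) = 16.0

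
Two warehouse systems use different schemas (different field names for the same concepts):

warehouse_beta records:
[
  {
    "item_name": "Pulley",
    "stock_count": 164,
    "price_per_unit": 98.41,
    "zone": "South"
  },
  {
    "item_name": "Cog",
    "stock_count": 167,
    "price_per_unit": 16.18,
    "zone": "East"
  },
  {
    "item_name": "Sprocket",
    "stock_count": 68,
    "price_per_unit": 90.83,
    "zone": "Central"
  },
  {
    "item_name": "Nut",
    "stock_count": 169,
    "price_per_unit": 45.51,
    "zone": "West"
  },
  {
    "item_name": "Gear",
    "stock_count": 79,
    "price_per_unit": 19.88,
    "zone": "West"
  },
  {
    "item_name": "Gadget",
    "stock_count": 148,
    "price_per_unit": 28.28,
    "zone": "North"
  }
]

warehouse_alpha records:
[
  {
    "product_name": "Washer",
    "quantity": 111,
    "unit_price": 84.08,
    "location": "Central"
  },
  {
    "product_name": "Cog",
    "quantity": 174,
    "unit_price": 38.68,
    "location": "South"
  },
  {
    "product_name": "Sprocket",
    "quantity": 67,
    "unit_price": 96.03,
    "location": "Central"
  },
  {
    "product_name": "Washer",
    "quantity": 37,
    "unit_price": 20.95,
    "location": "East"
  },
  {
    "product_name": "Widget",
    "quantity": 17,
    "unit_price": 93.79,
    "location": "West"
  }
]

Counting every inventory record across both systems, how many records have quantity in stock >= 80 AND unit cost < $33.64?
2

Schema mappings:
- "stock_count" (warehouse_beta) = "quantity" (warehouse_alpha) = quantity
- "price_per_unit" (warehouse_beta) = "unit_price" (warehouse_alpha) = unit cost

Records meeting both conditions in warehouse_beta: 2
Records meeting both conditions in warehouse_alpha: 0

Total: 2 + 0 = 2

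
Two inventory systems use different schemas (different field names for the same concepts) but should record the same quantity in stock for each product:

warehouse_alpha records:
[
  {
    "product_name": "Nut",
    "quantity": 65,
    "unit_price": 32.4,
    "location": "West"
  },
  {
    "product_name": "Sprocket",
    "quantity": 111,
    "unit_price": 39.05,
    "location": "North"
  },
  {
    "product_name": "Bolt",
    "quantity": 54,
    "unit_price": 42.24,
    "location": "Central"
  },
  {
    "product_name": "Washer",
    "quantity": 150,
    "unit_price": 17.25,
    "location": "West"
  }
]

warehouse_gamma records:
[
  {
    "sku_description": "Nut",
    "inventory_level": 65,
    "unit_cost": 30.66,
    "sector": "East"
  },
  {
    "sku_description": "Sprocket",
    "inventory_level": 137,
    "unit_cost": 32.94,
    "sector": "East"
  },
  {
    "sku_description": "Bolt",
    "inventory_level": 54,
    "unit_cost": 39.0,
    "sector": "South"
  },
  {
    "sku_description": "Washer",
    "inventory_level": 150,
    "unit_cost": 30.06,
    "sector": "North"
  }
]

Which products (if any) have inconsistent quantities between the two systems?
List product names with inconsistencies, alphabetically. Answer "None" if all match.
Sprocket

Schema mappings:
- "product_name" (warehouse_alpha) = "sku_description" (warehouse_gamma) = product name
- "quantity" (warehouse_alpha) = "inventory_level" (warehouse_gamma) = quantity

Comparison:
  Nut: 65 vs 65 - MATCH
  Sprocket: 111 vs 137 - MISMATCH
  Bolt: 54 vs 54 - MATCH
  Washer: 150 vs 150 - MATCH

Products with inconsistencies: Sprocket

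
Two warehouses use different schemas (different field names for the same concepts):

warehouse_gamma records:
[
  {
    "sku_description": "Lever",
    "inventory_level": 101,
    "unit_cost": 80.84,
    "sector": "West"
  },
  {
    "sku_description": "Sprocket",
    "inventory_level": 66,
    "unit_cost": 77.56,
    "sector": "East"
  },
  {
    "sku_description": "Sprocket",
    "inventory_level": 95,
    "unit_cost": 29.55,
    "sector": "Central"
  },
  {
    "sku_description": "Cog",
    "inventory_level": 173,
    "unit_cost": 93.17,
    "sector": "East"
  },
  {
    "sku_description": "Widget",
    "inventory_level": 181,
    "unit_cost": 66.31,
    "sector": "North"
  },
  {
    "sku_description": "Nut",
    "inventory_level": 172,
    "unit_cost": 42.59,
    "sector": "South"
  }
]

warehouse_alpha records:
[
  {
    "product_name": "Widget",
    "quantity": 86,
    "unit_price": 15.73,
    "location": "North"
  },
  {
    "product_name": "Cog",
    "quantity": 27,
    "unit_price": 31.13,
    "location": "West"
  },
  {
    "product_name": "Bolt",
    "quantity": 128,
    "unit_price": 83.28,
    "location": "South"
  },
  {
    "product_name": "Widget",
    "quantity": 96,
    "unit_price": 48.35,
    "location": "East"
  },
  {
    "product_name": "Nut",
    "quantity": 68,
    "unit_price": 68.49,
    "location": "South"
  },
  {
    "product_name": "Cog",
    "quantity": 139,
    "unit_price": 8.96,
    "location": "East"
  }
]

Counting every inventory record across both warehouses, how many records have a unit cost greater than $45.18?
7

Schema mapping: "unit_cost" (warehouse_gamma) = "unit_price" (warehouse_alpha) = unit cost

Records > $45.18 in warehouse_gamma: 4
Records > $45.18 in warehouse_alpha: 3

Total count: 4 + 3 = 7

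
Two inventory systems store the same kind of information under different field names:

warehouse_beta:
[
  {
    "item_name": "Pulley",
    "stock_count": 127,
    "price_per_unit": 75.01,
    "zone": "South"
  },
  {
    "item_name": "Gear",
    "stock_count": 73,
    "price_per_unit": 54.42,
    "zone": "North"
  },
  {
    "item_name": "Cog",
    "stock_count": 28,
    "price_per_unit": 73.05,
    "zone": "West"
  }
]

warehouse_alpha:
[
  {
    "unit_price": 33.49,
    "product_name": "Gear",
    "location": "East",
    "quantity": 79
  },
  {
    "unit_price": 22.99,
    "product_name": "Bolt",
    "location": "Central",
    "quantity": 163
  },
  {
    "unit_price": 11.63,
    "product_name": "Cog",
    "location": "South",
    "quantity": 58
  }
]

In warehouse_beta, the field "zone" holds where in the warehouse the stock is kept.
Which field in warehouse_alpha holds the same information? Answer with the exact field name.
location

In warehouse_beta, "zone" holds where in the warehouse the stock is kept.
The fields in warehouse_alpha are: "unit_price", "product_name", "location", "quantity".
"location" is the match: the name refers to the same concept and its values are area labels (e.g. 'Central', 'East').
The other fields ("unit_price", "product_name", "quantity") hold different kinds of data.

So "zone" in warehouse_beta corresponds to "location" in warehouse_alpha.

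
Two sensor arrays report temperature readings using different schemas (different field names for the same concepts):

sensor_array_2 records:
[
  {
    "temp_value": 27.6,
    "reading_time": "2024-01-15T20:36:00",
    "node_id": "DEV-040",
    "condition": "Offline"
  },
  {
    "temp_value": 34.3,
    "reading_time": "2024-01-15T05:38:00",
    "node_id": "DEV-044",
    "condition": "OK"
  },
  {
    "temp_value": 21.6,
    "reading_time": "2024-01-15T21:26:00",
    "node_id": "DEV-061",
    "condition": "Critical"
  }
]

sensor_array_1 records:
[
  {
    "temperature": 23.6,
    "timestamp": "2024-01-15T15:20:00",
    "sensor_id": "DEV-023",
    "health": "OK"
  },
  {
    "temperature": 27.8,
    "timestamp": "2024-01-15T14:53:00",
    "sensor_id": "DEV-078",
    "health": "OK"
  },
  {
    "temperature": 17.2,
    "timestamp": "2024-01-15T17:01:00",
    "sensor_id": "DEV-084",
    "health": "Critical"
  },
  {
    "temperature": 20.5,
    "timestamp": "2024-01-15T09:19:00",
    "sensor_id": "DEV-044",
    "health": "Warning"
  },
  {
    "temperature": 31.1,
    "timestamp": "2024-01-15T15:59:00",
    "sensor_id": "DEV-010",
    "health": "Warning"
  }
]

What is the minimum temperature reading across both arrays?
17.2

Schema mapping: "temp_value" (sensor_array_2) = "temperature" (sensor_array_1) = temperature reading

Minimum in sensor_array_2: 21.6
Minimum in sensor_array_1: 17.2

Overall minimum: min(21.6, 17.2) = 17.2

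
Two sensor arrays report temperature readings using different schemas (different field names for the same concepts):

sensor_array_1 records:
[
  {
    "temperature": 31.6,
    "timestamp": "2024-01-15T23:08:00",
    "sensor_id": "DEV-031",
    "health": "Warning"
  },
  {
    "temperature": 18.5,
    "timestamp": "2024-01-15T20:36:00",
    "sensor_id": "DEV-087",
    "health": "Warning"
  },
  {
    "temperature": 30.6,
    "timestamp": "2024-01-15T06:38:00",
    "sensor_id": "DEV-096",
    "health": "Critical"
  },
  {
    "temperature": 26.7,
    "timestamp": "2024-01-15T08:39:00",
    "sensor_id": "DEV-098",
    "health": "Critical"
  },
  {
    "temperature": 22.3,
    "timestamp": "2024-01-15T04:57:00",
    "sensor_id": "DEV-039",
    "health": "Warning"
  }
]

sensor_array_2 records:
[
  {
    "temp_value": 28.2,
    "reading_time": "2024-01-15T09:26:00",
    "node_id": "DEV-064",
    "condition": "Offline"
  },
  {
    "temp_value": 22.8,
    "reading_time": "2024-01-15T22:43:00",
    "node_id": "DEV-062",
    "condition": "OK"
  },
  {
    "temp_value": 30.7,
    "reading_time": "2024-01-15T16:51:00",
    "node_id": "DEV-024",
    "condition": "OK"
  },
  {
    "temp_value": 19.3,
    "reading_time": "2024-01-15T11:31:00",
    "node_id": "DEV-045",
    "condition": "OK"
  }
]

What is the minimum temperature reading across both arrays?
18.5

Schema mapping: "temperature" (sensor_array_1) = "temp_value" (sensor_array_2) = temperature reading

Minimum in sensor_array_1: 18.5
Minimum in sensor_array_2: 19.3

Overall minimum: min(18.5, 19.3) = 18.5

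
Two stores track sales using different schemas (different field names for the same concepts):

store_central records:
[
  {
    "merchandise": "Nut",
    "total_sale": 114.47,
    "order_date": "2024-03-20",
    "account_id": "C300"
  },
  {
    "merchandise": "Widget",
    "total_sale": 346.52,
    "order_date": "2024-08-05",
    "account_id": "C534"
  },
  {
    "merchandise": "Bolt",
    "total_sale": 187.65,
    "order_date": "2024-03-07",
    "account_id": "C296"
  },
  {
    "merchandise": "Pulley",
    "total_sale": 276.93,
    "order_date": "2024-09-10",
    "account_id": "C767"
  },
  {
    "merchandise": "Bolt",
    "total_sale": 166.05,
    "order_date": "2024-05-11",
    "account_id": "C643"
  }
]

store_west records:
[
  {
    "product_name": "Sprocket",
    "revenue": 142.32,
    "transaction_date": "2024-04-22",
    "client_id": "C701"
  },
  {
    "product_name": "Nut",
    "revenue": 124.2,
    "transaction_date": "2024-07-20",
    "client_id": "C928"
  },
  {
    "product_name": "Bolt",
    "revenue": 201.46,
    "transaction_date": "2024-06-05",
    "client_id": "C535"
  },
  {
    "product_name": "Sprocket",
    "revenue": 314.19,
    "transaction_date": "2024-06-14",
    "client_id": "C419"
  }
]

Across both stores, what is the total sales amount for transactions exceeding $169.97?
1326.75

Schema mapping: "total_sale" (store_central) = "revenue" (store_west) = sale amount

Sum of sales > $169.97 in store_central: 811.1
Sum of sales > $169.97 in store_west: 515.65

Total: 811.1 + 515.65 = 1326.75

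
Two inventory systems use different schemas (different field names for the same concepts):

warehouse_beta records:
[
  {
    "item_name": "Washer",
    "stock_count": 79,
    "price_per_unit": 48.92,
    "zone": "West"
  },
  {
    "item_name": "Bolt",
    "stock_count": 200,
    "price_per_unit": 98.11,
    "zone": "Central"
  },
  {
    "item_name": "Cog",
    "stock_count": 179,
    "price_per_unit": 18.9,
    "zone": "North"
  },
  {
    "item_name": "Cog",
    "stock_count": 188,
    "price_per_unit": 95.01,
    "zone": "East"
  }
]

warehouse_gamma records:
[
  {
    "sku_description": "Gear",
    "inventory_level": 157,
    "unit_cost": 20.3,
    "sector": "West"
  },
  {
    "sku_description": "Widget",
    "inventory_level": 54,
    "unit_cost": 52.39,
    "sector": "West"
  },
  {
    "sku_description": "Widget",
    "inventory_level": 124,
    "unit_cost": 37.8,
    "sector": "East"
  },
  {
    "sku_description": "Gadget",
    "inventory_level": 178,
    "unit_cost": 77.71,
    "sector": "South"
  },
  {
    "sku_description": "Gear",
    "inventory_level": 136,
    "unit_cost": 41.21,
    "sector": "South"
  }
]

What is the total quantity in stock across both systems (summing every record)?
1295

To reconcile these schemas, identify the field holding the quantity in stock in each system:
1. In warehouse_beta it is "stock_count"
2. In warehouse_gamma it is "inventory_level"

From warehouse_beta: 79 + 200 + 179 + 188 = 646
From warehouse_gamma: 157 + 54 + 124 + 178 + 136 = 649

Total: 646 + 649 = 1295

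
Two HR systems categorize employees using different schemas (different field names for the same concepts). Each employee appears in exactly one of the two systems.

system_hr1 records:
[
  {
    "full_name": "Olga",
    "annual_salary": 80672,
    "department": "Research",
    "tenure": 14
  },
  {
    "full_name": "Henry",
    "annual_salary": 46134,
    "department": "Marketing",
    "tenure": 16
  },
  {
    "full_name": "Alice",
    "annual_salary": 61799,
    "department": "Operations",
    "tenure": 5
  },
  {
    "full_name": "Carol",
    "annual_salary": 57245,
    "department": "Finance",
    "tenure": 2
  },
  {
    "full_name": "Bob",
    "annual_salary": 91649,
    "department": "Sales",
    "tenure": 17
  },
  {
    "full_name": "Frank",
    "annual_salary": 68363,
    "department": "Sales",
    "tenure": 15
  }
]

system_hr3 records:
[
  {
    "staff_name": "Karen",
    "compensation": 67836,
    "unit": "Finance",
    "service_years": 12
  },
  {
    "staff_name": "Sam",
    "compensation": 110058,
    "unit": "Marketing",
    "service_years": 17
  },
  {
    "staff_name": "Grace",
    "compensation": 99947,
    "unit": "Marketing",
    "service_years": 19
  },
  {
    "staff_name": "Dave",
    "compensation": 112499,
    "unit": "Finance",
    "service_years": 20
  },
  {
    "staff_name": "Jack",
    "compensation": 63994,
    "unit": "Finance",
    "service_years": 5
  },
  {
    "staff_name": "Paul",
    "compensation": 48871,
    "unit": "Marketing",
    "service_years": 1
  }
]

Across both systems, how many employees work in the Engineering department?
0

Schema mapping: "department" (system_hr1) = "unit" (system_hr3) = department

Engineering employees in system_hr1: 0
Engineering employees in system_hr3: 0

Total in Engineering: 0 + 0 = 0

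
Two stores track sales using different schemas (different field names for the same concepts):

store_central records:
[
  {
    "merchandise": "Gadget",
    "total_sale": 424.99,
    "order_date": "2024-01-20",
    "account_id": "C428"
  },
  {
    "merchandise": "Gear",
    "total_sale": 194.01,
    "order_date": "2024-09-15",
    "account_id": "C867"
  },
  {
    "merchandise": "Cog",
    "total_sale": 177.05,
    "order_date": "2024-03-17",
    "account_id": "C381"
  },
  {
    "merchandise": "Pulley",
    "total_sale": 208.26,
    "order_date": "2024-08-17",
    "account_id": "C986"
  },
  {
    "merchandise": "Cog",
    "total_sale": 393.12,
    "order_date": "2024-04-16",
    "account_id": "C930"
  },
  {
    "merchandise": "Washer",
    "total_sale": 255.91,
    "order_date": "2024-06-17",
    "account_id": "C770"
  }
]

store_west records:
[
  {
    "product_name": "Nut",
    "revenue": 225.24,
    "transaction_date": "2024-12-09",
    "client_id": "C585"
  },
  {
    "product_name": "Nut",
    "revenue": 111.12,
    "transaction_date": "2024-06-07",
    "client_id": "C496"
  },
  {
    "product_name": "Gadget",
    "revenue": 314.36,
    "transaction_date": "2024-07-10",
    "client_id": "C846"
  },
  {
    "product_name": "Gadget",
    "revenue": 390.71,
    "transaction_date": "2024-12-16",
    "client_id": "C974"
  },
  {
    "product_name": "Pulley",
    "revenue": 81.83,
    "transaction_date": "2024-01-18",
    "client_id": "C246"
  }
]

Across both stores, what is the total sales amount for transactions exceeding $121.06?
2583.65

Schema mapping: "total_sale" (store_central) = "revenue" (store_west) = sale amount

Sum of sales > $121.06 in store_central: 1653.34
Sum of sales > $121.06 in store_west: 930.31

Total: 1653.34 + 930.31 = 2583.65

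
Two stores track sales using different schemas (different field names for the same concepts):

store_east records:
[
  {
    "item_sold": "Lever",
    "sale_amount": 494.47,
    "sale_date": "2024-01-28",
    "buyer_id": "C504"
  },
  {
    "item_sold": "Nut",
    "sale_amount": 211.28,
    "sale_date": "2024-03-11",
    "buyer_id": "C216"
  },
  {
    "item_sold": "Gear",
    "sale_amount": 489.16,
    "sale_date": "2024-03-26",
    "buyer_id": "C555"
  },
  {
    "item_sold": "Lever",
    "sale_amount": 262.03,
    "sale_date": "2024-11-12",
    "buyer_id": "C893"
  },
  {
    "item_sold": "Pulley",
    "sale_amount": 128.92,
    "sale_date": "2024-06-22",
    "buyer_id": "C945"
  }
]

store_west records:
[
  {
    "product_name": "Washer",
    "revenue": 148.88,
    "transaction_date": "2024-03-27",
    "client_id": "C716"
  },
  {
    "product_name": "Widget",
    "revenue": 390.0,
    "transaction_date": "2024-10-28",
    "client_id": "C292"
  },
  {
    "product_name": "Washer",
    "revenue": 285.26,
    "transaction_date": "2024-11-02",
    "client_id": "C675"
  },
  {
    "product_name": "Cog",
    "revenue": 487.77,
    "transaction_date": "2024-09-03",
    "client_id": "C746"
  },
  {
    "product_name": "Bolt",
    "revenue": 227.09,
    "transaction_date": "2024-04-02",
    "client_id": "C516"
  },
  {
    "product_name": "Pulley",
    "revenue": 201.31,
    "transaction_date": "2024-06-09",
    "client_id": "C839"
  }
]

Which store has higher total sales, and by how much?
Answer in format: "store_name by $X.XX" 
store_west by $154.45

Schema mapping: "sale_amount" (store_east) = "revenue" (store_west) = sale amount

Total for store_east: 1585.86
Total for store_west: 1740.31

Difference: |1585.86 - 1740.31| = 154.45
store_west has higher sales by $154.45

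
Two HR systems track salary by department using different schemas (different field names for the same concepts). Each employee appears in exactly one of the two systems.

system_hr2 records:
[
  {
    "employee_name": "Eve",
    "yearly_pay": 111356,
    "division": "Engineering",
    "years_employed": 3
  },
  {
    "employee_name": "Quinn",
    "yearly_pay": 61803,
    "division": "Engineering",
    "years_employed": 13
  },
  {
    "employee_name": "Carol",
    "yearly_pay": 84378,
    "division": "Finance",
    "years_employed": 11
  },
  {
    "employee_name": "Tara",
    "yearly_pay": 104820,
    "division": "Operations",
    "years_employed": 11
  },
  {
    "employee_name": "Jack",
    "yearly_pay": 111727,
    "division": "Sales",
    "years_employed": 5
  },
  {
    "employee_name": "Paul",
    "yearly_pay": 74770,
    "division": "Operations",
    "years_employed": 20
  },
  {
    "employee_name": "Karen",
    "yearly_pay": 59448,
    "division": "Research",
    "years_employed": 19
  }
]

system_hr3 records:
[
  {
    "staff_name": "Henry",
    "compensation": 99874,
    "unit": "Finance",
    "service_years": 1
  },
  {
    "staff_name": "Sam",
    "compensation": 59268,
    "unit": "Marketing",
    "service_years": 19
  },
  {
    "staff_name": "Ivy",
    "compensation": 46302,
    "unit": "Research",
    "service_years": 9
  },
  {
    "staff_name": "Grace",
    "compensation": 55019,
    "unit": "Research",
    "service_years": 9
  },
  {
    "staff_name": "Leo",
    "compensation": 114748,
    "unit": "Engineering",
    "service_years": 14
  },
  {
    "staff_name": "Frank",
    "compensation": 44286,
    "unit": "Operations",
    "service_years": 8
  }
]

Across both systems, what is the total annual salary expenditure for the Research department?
160769

Schema mappings:
- "division" (system_hr2) = "unit" (system_hr3) = department
- "yearly_pay" (system_hr2) = "compensation" (system_hr3) = salary

Research salaries from system_hr2: 59448
Research salaries from system_hr3: 101321

Total: 59448 + 101321 = 160769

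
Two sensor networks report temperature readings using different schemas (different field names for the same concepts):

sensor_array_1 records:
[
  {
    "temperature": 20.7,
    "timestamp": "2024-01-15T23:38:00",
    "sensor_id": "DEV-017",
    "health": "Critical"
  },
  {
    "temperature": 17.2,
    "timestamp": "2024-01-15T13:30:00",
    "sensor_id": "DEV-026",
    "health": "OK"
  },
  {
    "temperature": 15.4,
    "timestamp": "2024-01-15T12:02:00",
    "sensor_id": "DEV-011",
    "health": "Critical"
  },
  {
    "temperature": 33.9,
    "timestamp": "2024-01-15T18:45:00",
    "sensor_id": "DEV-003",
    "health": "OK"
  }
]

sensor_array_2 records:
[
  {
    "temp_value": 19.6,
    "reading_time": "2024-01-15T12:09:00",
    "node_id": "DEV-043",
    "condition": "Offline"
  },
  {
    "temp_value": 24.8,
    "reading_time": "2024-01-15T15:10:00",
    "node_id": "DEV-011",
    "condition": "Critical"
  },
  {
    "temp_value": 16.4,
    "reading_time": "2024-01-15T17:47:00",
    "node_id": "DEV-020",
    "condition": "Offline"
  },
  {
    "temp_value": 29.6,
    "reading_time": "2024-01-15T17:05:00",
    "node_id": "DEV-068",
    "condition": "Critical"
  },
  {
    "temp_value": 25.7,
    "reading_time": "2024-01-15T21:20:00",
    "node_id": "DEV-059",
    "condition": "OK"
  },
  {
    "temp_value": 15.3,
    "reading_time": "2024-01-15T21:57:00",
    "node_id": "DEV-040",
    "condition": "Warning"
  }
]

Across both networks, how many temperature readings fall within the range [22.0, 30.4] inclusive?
3

Schema mapping: "temperature" (sensor_array_1) = "temp_value" (sensor_array_2) = temperature

Readings in [22.0, 30.4] from sensor_array_1: 0
Readings in [22.0, 30.4] from sensor_array_2: 3

Total count: 0 + 3 = 3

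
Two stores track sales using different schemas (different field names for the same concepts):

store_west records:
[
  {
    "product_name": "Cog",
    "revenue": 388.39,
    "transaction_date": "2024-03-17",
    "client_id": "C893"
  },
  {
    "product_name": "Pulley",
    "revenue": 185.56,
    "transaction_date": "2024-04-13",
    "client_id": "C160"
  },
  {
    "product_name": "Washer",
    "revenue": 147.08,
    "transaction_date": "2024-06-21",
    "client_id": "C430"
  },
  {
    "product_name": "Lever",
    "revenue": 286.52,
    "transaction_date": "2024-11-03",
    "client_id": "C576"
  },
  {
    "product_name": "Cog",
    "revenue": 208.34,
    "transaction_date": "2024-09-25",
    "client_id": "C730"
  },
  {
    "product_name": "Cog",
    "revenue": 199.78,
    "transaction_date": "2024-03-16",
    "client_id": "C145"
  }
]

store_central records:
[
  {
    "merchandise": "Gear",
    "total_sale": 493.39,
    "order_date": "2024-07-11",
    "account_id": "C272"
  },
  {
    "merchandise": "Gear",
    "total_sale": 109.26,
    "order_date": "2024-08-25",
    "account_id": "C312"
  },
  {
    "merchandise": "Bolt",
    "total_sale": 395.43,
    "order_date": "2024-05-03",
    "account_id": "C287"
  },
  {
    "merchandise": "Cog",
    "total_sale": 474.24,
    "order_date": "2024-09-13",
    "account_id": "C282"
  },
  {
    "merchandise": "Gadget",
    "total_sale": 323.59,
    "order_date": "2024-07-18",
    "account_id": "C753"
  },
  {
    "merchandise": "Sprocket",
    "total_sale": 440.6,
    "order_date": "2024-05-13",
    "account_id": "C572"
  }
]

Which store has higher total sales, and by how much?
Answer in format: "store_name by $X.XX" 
store_central by $820.84

Schema mapping: "revenue" (store_west) = "total_sale" (store_central) = sale amount

Total for store_west: 1415.67
Total for store_central: 2236.51

Difference: |1415.67 - 2236.51| = 820.84
store_central has higher sales by $820.84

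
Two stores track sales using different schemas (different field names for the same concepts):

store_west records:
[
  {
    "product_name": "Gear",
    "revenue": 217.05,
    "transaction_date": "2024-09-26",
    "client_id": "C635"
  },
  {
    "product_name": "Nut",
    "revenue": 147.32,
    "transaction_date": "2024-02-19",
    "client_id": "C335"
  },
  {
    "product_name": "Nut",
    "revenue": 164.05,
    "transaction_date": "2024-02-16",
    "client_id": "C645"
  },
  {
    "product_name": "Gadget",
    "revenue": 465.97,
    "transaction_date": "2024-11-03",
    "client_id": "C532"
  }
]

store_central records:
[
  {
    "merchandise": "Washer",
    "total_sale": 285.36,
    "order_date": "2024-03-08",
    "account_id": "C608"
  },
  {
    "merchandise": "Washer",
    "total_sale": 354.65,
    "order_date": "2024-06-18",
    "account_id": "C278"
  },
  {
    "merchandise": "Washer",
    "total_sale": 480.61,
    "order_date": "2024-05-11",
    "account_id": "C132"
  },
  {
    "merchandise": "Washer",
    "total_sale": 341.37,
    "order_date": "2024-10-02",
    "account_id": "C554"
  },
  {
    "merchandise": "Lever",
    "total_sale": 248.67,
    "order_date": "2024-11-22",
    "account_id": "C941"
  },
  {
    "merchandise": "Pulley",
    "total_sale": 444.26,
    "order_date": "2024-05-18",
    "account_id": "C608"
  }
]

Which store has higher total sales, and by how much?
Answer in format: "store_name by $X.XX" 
store_central by $1160.53

Schema mapping: "revenue" (store_west) = "total_sale" (store_central) = sale amount

Total for store_west: 994.39
Total for store_central: 2154.92

Difference: |994.39 - 2154.92| = 1160.53
store_central has higher sales by $1160.53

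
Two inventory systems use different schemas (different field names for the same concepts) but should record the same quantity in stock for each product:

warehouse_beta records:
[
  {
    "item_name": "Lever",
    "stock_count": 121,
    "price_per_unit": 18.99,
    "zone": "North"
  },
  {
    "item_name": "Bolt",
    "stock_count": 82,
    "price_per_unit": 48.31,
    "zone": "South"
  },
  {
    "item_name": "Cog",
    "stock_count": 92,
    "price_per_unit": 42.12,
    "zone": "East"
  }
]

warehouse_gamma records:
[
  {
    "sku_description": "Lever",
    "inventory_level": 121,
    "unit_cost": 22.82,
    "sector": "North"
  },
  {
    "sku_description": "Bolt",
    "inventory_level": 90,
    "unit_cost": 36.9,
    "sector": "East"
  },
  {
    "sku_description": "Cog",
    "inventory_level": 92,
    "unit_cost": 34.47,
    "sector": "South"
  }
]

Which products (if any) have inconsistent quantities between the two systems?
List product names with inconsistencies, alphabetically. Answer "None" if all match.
Bolt

Schema mappings:
- "item_name" (warehouse_beta) = "sku_description" (warehouse_gamma) = product name
- "stock_count" (warehouse_beta) = "inventory_level" (warehouse_gamma) = quantity

Comparison:
  Lever: 121 vs 121 - MATCH
  Bolt: 82 vs 90 - MISMATCH
  Cog: 92 vs 92 - MATCH

Products with inconsistencies: Bolt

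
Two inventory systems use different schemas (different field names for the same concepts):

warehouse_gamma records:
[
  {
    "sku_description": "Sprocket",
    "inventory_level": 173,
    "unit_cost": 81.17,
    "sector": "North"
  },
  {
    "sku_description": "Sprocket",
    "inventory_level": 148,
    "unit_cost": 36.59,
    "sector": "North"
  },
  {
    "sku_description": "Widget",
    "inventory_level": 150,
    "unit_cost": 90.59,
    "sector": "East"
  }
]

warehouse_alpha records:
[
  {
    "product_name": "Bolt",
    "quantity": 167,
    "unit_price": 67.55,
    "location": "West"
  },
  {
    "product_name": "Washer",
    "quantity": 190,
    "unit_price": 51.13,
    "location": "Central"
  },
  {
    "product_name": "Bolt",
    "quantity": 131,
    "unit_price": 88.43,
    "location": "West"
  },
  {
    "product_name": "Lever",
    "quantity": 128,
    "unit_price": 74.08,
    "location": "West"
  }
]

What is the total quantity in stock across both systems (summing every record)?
1087

To reconcile these schemas, identify the field holding the quantity in stock in each system:
1. In warehouse_gamma it is "inventory_level"
2. In warehouse_alpha it is "quantity"

From warehouse_gamma: 173 + 148 + 150 = 471
From warehouse_alpha: 167 + 190 + 131 + 128 = 616

Total: 471 + 616 = 1087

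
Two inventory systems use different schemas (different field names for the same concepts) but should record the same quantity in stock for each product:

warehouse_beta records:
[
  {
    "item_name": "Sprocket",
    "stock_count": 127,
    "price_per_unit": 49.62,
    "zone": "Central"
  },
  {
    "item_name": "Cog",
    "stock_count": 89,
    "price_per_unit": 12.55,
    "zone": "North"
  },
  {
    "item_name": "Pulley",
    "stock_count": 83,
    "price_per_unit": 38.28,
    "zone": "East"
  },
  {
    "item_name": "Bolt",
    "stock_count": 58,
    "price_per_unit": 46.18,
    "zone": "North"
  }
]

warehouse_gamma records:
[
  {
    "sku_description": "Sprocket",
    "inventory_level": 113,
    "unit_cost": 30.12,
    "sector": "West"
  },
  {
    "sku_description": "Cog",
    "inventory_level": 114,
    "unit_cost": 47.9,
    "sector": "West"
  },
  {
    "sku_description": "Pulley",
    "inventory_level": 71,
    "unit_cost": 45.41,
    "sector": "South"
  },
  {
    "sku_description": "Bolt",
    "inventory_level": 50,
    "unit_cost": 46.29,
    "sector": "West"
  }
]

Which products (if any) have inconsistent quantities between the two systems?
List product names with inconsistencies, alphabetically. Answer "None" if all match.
Bolt, Cog, Pulley, Sprocket

Schema mappings:
- "item_name" (warehouse_beta) = "sku_description" (warehouse_gamma) = product name
- "stock_count" (warehouse_beta) = "inventory_level" (warehouse_gamma) = quantity

Comparison:
  Sprocket: 127 vs 113 - MISMATCH
  Cog: 89 vs 114 - MISMATCH
  Pulley: 83 vs 71 - MISMATCH
  Bolt: 58 vs 50 - MISMATCH

Products with inconsistencies: Bolt, Cog, Pulley, Sprocket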